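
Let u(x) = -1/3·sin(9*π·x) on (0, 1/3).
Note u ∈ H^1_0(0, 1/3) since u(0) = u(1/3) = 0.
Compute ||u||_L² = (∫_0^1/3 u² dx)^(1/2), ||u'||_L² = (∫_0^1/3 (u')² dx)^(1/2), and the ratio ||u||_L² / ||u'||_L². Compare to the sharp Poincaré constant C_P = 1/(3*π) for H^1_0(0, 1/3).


||u||_L² / ||u'||_L² = 1/(9*π) < C_P = 1/(3*π).

u(x) = -1/3·sin(9*π·x), so u'(x) = -3*π*cos(9*π*x).
Writing u(x) = A·sin(kπx/L) with A = -1/3 and k = 3, use ∫_0^L sin²(kπx/L) dx = L/2 and ∫_0^L cos²(kπx/L) dx = L/2.
u² = 1/9·sin²(9*π·x) and (u')² = 9*π^2·cos²(9*π·x), and each of sin², cos² integrates to L/2 = 1/6 over (0, 1/3).
∫_0^1/3 u² dx = 1/54, so ||u||_L² = sqrt(6)/18.
∫_0^1/3 (u')² dx = 3*π^2/2, so ||u'||_L² = sqrt(6)*π/2.
Ratio ||u||_L² / ||u'||_L² = 1/(9*π).
Sharp Poincaré constant on H^1_0(0, 1/3) is C_P = L/π = 1/(3*π), achieved by sin(3*π·x).
This is the k = 3 harmonic; the ratio L/(kπ) is strictly less than C_P = L/π, consistent with the sharp inequality ||u||_L² ≤ C_P ||u'||_L².


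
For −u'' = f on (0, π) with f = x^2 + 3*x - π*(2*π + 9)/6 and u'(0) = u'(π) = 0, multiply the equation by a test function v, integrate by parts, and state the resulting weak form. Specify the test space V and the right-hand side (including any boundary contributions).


V = H^1(0, π) (no boundary constraint on v; u is determined up to an additive constant); weak form: ∫_0^π u'v' dx = ∫_0^π (x^2 + 3*x - π*(2*π + 9)/6) v dx for all v ∈ V.

Multiply both sides by a test function v and integrate from 0 to π:
  ∫_0^π −u''(x) v(x) dx = ∫_0^π f(x) v(x) dx.
Integrate the LHS by parts once:
  ∫_0^π −u'' v dx = −[u'(x) v(x)]_0^π + ∫_0^π u'(x) v'(x) dx.
Thus ∫_0^π u'(x) v'(x) dx = ∫_0^π f(x) v(x) dx + [u'(x) v(x)]_0^π.
Choose V so that boundary terms are either known or forced to vanish.
u has homogeneous Neumann: u'(0) = u'(π) = 0. So [u' v]_0^π = 0·v(π) − 0·v(0) = 0 for any v; take V = H^1(0, π).
Weak formulation: find u (satisfying any essential BC) such that ∫_0^π u'(x) v'(x) dx = ∫_0^π f v dx for all v ∈ V (homogeneous Neumann, so boundary terms vanish).
Substituting f(x) = x^2 + 3*x - π*(2*π + 9)/6, the right-hand side is ∫_0^π (x^2 + 3*x - π*(2*π + 9)/6) v dx.
Compatibility check (pure Neumann): taking v ≡ 1 ∈ V gives 0 = ∫_0^π f dx + (0) − (0), i.e. ∫_0^π f dx must equal u'(0) − u'(π) = 0. Indeed ∫_0^π (x^2 + 3*x - π*(2*π + 9)/6) dx = 0, so the data are compatible. The solution is then unique only up to an additive constant (fix it e.g. by requiring ∫_0^π u dx = 0).


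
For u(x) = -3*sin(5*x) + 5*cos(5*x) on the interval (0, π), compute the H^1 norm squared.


||u||_{H^1(0,π)}^2 = 442*π

u'(x) = -25*sin(5*x) - 15*cos(5*x).
Expand u² and (u')² and integrate term by term on (0, π), using: for integers n ≥ 1, ∫_0^π sin²(nx) dx = ∫_0^π cos²(nx) dx = π/2; for n ≠ n', ∫_0^π sin(nx)sin(n'x) dx = ∫_0^π cos(nx)cos(n'x) dx = 0; and by product-to-sum, ∫_0^π sin(nx)cos(n'x) dx = ½∫_0^π [sin((n+n')x) + sin((n−n')x)] dx, which is 0 when n+n' is even and 2n/(n²−n'²) when n+n' is odd (it need not vanish on (0, π)).
  u² squared terms: (-3)²·∫sin(5x)² dx = 9·π/2 = 9*π/2;  (5)²·∫cos(5x)² dx = 25·π/2 = 25*π/2.
  u² cross terms: 2·(-3)·(5)·∫sin(5x)·cos(5x) dx = -30·(0) = 0.
  So ∫_0^π u² dx = 9*π/2 + 25*π/2 + 0 = 17*π.
  (u')² squared terms: (-25)²·∫sin(5x)² dx = 625·π/2 = 625*π/2;  (-15)²·∫cos(5x)² dx = 225·π/2 = 225*π/2.
  (u')² cross terms: 2·(-25)·(-15)·∫sin(5x)·cos(5x) dx = 750·(0) = 0.
  So ∫_0^π (u')² dx = 625*π/2 + 225*π/2 + 0 = 425*π.
||u||_{H^1}^2 = (17*π) + (425*π) = 442*π.


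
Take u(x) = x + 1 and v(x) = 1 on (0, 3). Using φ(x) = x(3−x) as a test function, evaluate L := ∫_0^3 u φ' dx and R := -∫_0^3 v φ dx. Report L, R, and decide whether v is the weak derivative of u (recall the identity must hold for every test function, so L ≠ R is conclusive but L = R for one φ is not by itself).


LHS = -9/2, RHS = -9/2. Yes, v = u' weakly.

u(x) = x + 1, classical derivative u'(x) = 1.
φ(x) = x(3−x), so φ'(x) = 3 - 2*x.
Note φ(0) = φ(3) = 0, so the boundary term u·φ vanishes.
LHS = ∫_0^3 u(x) φ'(x) dx = ∫_0^3 (-2*x^2 + x + 3) dx. Term by term:
  ∫_0^3 -2*x^2 dx = -18;  ∫_0^3 x dx = 9/2;  ∫_0^3 3 dx = 9.
Sum: -18 + 9/2 + 9 = -9/2.
So LHS = -9/2.
∫_0^3 v(x) φ(x) dx = ∫_0^3 (-x^2 + 3*x) dx. Term by term:
  ∫_0^3 -x^2 dx = -9;  ∫_0^3 3*x dx = 27/2.
Sum: -9 + 27/2 = 9/2.
So RHS = -∫_0^3 v(x) φ(x) dx = -9/2.
LHS = RHS, so the identity holds for this test φ.
Moreover u is smooth here and v(x) = u'(x) = 1 pointwise, so the identity holds for every test function. Hence v is the weak derivative of u.


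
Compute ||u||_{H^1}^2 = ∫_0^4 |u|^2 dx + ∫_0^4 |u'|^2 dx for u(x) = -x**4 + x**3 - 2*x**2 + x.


||u||_{H^1}^2 = 2212532/45

The H^1 norm (squared) on an interval (0, L) is
  ||u||_{H^1}^2 = ∫_0^L u(x)^2 dx + ∫_0^L u'(x)^2 dx.
Compute u'(x) = -4*x**3 + 3*x**2 - 4*x + 1.
Then u(x)^2 = x**8 - 2*x**7 + 5*x**6 - 6*x**5 + 6*x**4 - 4*x**3 + x**2 and u'(x)^2 = 16*x**6 - 24*x**5 + 41*x**4 - 32*x**3 + 22*x**2 - 8*x + 1.
Integrate each monomial from 0 to 4 using ∫_0^4 c·x^n dx = c·4^(n+1)/(n+1):
  ∫_0^4 u(x)^2 dx = ∫_0^4 (x^8 - 2*x^7 + 5*x^6 - 6*x^5 + 6*x^4 - 4*x^3 + x^2) dx. Term by term:
    ∫_0^4 x^8 dx = 262144/9;  ∫_0^4 -2*x^7 dx = -16384;  ∫_0^4 5*x^6 dx = 81920/7;
    ∫_0^4 -6*x^5 dx = -4096;  ∫_0^4 6*x^4 dx = 6144/5;  ∫_0^4 -4*x^3 dx = -256;
    ∫_0^4 x^2 dx = 64/3.
  Sum: 262144/9 − 16384 + 81920/7 − 4096 + 6144/5 − 256 + 64/3 = 6723392/315.
  ∫_0^4 u'(x)^2 dx = ∫_0^4 (16*x^6 - 24*x^5 + 41*x^4 - 32*x^3 + 22*x^2 - 8*x + 1) dx. Term by term:
    ∫_0^4 16*x^6 dx = 262144/7;  ∫_0^4 -24*x^5 dx = -16384;  ∫_0^4 41*x^4 dx = 41984/5;
    ∫_0^4 -32*x^3 dx = -2048;  ∫_0^4 22*x^2 dx = 1408/3;  ∫_0^4 -8*x dx = -64;
    ∫_0^4 1 dx = 4.
  Sum: 262144/7 − 16384 + 41984/5 − 2048 + 1408/3 − 64 + 4 = 2921444/105.
Adding: ||u||_{H^1}^2 = 6723392/315 + 2921444/105 = 2212532/45.


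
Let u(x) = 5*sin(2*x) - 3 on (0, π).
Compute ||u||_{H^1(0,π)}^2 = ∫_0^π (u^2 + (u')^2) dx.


||u||_{H^1(0,π)}^2 = 143*π/2

u'(x) = 10*cos(2*x).
Expand u² and (u')² and integrate term by term on (0, π), using: for integers n ≥ 1, ∫_0^π sin²(nx) dx = ∫_0^π cos²(nx) dx = π/2; for n ≠ n', ∫_0^π sin(nx)sin(n'x) dx = ∫_0^π cos(nx)cos(n'x) dx = 0; and by product-to-sum, ∫_0^π sin(nx)cos(n'x) dx = ½∫_0^π [sin((n+n')x) + sin((n−n')x)] dx, which is 0 when n+n' is even and 2n/(n²−n'²) when n+n' is odd (it need not vanish on (0, π)). For the constant mode: ∫_0^π 1 dx = π, ∫_0^π cos(nx) dx = 0, ∫_0^π sin(nx) dx = (1−(−1)^n)/n.
  u² squared terms: (-3)²·∫1 dx = 9·π = 9*π;  (5)²·∫sin(2x)² dx = 25·π/2 = 25*π/2.
  u² cross terms: 2·(-3)·(5)·∫1·sin(2x) dx = -30·(0) = 0.
  So ∫_0^π u² dx = 9*π + 25*π/2 + 0 = 43*π/2.
  (u')² squared terms: (10)²·∫cos(2x)² dx = 100·π/2 = 50*π.
  So ∫_0^π (u')² dx = 50*π.
||u||_{H^1}^2 = (43*π/2) + (50*π) = 143*π/2.


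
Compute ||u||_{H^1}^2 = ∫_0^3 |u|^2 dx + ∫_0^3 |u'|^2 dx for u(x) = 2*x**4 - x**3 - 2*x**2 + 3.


||u||_{H^1}^2 = 576171/35

The H^1 norm (squared) on an interval (0, L) is
  ||u||_{H^1}^2 = ∫_0^L u(x)^2 dx + ∫_0^L u'(x)^2 dx.
Compute u'(x) = 8*x**3 - 3*x**2 - 4*x.
Then u(x)^2 = 4*x**8 - 4*x**7 - 7*x**6 + 4*x**5 + 16*x**4 - 6*x**3 - 12*x**2 + 9 and u'(x)^2 = 64*x**6 - 48*x**5 - 55*x**4 + 24*x**3 + 16*x**2.
Integrate each monomial from 0 to 3 using ∫_0^3 c·x^n dx = c·3^(n+1)/(n+1):
  ∫_0^3 u(x)^2 dx = ∫_0^3 (4*x^8 - 4*x^7 - 7*x^6 + 4*x^5 + 16*x^4 - 6*x^3 - 12*x^2 + 9) dx. Term by term:
    ∫_0^3 4*x^8 dx = 8748;  ∫_0^3 -4*x^7 dx = -6561/2;  ∫_0^3 -7*x^6 dx = -2187;
    ∫_0^3 4*x^5 dx = 486;  ∫_0^3 16*x^4 dx = 3888/5;  ∫_0^3 -6*x^3 dx = -243/2;
    ∫_0^3 -12*x^2 dx = -108;  ∫_0^3 9 dx = 27.
  Sum: 8748 − 6561/2 − 2187 + 486 + 3888/5 − 243/2 − 108 + 27 = 21708/5.
  ∫_0^3 u'(x)^2 dx = ∫_0^3 (64*x^6 - 48*x^5 - 55*x^4 + 24*x^3 + 16*x^2) dx. Term by term:
    ∫_0^3 64*x^6 dx = 139968/7;  ∫_0^3 -48*x^5 dx = -5832;  ∫_0^3 -55*x^4 dx = -2673;
    ∫_0^3 24*x^3 dx = 486;  ∫_0^3 16*x^2 dx = 144.
  Sum: 139968/7 − 5832 − 2673 + 486 + 144 = 84843/7.
Adding: ||u||_{H^1}^2 = 21708/5 + 84843/7 = 576171/35.


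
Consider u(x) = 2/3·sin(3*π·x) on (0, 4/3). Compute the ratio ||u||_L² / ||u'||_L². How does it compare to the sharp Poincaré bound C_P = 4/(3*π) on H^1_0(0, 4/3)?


||u||_L² / ||u'||_L² = 1/(3*π) < C_P = 4/(3*π).

u(x) = 2/3·sin(3*π·x), so u'(x) = 2*π*cos(3*π*x).
Writing u(x) = A·sin(kπx/L) with A = 2/3 and k = 4, use ∫_0^L sin²(kπx/L) dx = L/2 and ∫_0^L cos²(kπx/L) dx = L/2.
u² = 4/9·sin²(3*π·x) and (u')² = 4*π^2·cos²(3*π·x), and each of sin², cos² integrates to L/2 = 2/3 over (0, 4/3).
∫_0^4/3 u² dx = 8/27, so ||u||_L² = 2*sqrt(6)/9.
∫_0^4/3 (u')² dx = 8*π^2/3, so ||u'||_L² = 2*sqrt(6)*π/3.
Ratio ||u||_L² / ||u'||_L² = 1/(3*π).
Sharp Poincaré constant on H^1_0(0, 4/3) is C_P = L/π = 4/(3*π), achieved by sin(3*π/4·x).
This is the k = 4 harmonic; the ratio L/(kπ) is strictly less than C_P = L/π, consistent with the sharp inequality ||u||_L² ≤ C_P ||u'||_L².


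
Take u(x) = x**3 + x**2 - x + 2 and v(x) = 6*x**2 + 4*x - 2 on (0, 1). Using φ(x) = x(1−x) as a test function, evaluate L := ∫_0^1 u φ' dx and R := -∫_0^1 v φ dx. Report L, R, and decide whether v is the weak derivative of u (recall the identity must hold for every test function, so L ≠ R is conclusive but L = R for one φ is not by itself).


LHS = -3/20, RHS = -3/10. No, v is not the weak derivative of u.

u(x) = x**3 + x**2 - x + 2, classical derivative u'(x) = 3*x**2 + 2*x - 1.
φ(x) = x(1−x), so φ'(x) = 1 - 2*x.
Note φ(0) = φ(1) = 0, so the boundary term u·φ vanishes.
LHS = ∫_0^1 u(x) φ'(x) dx = ∫_0^1 (-2*x^4 - x^3 + 3*x^2 - 5*x + 2) dx. Term by term:
  ∫_0^1 -2*x^4 dx = -2/5;  ∫_0^1 -x^3 dx = -1/4;  ∫_0^1 3*x^2 dx = 1;
  ∫_0^1 -5*x dx = -5/2;  ∫_0^1 2 dx = 2.
Sum: -2/5 − 1/4 + 1 − 5/2 + 2 = -3/20.
So LHS = -3/20.
∫_0^1 v(x) φ(x) dx = ∫_0^1 (-6*x^4 + 2*x^3 + 6*x^2 - 2*x) dx. Term by term:
  ∫_0^1 -6*x^4 dx = -6/5;  ∫_0^1 2*x^3 dx = 1/2;  ∫_0^1 6*x^2 dx = 2;
  ∫_0^1 -2*x dx = -1.
Sum: -6/5 + 1/2 + 2 − 1 = 3/10.
So RHS = -∫_0^1 v(x) φ(x) dx = -3/10.
LHS − RHS = 3/20 ≠ 0, so the identity fails.
(For a valid weak derivative the identity must hold for EVERY test function, in particular this one. The failure shows v is NOT the weak derivative of u.)
Correct weak derivative would be u'(x) = 3*x**2 + 2*x - 1.


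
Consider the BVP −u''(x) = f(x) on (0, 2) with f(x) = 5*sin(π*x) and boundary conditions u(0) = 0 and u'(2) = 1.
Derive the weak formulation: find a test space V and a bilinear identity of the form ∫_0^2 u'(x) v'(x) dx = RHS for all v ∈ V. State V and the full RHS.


V = {v ∈ H^1(0, 2) : v(0) = 0} (test functions vanish at x = 0 where u is specified); weak form: ∫_0^2 u'v' dx = ∫_0^2 (5*sin(π*x)) v dx + v(2) for all v ∈ V.

Multiply both sides by a test function v and integrate from 0 to 2:
  ∫_0^2 −u''(x) v(x) dx = ∫_0^2 f(x) v(x) dx.
Integrate the LHS by parts once:
  ∫_0^2 −u'' v dx = −[u'(x) v(x)]_0^2 + ∫_0^2 u'(x) v'(x) dx.
Thus ∫_0^2 u'(x) v'(x) dx = ∫_0^2 f(x) v(x) dx + [u'(x) v(x)]_0^2.
Choose V so that boundary terms are either known or forced to vanish.
Mixed BC: u(0) = 0 (Dirichlet) and u'(2) = 1 (Neumann). Define V = {v ∈ H^1(0, 2) : v(0) = 0}. Then [u' v]_0^2 = u'(2)·v(2) − u'(0)·0 = v(2).
Weak formulation: find u (satisfying any essential BC) such that ∫_0^2 u'(x) v'(x) dx = ∫_0^2 f v dx + v(2) for all v ∈ V (Dirichlet at 0 absorbed into V; Neumann datum at x = 2 contributes the boundary term).
Substituting f(x) = 5*sin(π*x), the right-hand side is ∫_0^2 (5*sin(π*x)) v dx + v(2).


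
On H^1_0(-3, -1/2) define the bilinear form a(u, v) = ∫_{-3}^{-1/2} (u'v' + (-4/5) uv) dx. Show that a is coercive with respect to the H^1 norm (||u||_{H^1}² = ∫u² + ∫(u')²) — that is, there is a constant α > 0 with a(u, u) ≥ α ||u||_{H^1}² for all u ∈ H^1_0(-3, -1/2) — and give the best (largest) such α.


α = 4*(-5 + π^2)/(25 + 4*π^2)

Coercivity of a(·,·) on H^1_0(-3, -1/2) means a(u, u) ≥ α ||u||_{H^1}² for every u ∈ H^1_0.
The interval has length L = 5/2, and Poincaré/coercivity depend only on L. Here a(u, u) = ∫(u')² + (-4/5)·∫u².
Here c = -4/5 < 0 with |c| < (π/L)² = 4*π^2/25, so coercivity still holds. The condition a(u,u) ≥ α||u||_{H^1}² reads (1−α)∫(u')² ≥ (α−c)∫u². Any admissible α is ≤ 1 (rapidly oscillating u have ∫u²/∫(u')² → 0), and α = 1 would force 0 ≥ (1−c)∫u², impossible since c < 1; so 1−α > 0. By the sharp Poincaré inequality on H^1_0 of an interval of length L, ∫(u')² ≥ (π/L)²∫u² with equality for the first sine mode sin(π(x−x₀)/L) (x₀ the left endpoint), so the inequality holds for all u iff (1−α)(π/L)² ≥ α − c, i.e. α ≤ ((π/L)² + c)/((π/L)² + 1) = (1 + c(L/π)²)/(1 + (L/π)²). (Direct route, valid since c ≤ 0: Poincaré gives c∫u² ≥ c(L/π)²∫(u')², so a(u,u) ≥ (1 + c(L/π)²)∫(u')², while ||u||_{H^1}² ≤ (1 + (L/π)²)∫(u')²; dividing yields the same α.) With (π/L)² = 4*π^2/25 and c = -4/5, the largest admissible constant is α = ((π/L)² + c)/((π/L)² + 1).
Simplifying, α = 4*(-5 + π^2)/(25 + 4*π^2).


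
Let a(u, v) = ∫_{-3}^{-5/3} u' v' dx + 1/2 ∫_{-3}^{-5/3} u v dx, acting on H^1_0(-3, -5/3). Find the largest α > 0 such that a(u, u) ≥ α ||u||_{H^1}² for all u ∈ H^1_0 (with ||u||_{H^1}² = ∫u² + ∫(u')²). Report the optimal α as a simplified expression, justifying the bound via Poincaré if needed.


α = (8 + 9*π^2)/(16 + 9*π^2)

Coercivity of a(·,·) on H^1_0(-3, -5/3) means a(u, u) ≥ α ||u||_{H^1}² for every u ∈ H^1_0.
The interval has length L = 4/3, and Poincaré/coercivity depend only on L. Here a(u, u) = ∫(u')² + (1/2)·∫u².
Here 0 < c = 1/2 < 1. The condition a(u,u) ≥ α||u||_{H^1}² reads (1−α)∫(u')² ≥ (α−c)∫u². Any admissible α is ≤ 1 (rapidly oscillating u have ∫u²/∫(u')² → 0), and α = 1 would force 0 ≥ (1−c)∫u², impossible since c < 1; so 1−α > 0. By the sharp Poincaré inequality on H^1_0 of an interval of length L, ∫(u')² ≥ (π/L)²∫u² with equality for the first sine mode sin(π(x−x₀)/L) (x₀ the left endpoint), so the inequality holds for all u iff (1−α)(π/L)² ≥ α − c, i.e. α ≤ ((π/L)² + c)/((π/L)² + 1) = (1 + c(L/π)²)/(1 + (L/π)²). With (π/L)² = 9*π^2/16 and c = 1/2, the largest admissible constant is α = ((π/L)² + c)/((π/L)² + 1).
Simplifying, α = (8 + 9*π^2)/(16 + 9*π^2).


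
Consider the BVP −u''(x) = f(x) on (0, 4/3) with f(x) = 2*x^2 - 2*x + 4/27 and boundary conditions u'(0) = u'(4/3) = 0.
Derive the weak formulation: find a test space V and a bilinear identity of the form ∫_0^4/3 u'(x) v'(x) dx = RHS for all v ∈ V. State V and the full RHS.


V = H^1(0, 4/3) (no boundary constraint on v; u is determined up to an additive constant); weak form: ∫_0^4/3 u'v' dx = ∫_0^4/3 (2*x^2 - 2*x + 4/27) v dx for all v ∈ V.

Multiply both sides by a test function v and integrate from 0 to 4/3:
  ∫_0^4/3 −u''(x) v(x) dx = ∫_0^4/3 f(x) v(x) dx.
Integrate the LHS by parts once:
  ∫_0^4/3 −u'' v dx = −[u'(x) v(x)]_0^4/3 + ∫_0^4/3 u'(x) v'(x) dx.
Thus ∫_0^4/3 u'(x) v'(x) dx = ∫_0^4/3 f(x) v(x) dx + [u'(x) v(x)]_0^4/3.
Choose V so that boundary terms are either known or forced to vanish.
u has homogeneous Neumann: u'(0) = u'(4/3) = 0. So [u' v]_0^4/3 = 0·v(4/3) − 0·v(0) = 0 for any v; take V = H^1(0, 4/3).
Weak formulation: find u (satisfying any essential BC) such that ∫_0^4/3 u'(x) v'(x) dx = ∫_0^4/3 f v dx for all v ∈ V (homogeneous Neumann, so boundary terms vanish).
Substituting f(x) = 2*x^2 - 2*x + 4/27, the right-hand side is ∫_0^4/3 (2*x^2 - 2*x + 4/27) v dx.
Compatibility check (pure Neumann): taking v ≡ 1 ∈ V gives 0 = ∫_0^4/3 f dx + (0) − (0), i.e. ∫_0^4/3 f dx must equal u'(0) − u'(4/3) = 0. Indeed ∫_0^4/3 (2*x^2 - 2*x + 4/27) dx = 0, so the data are compatible. The solution is then unique only up to an additive constant (fix it e.g. by requiring ∫_0^4/3 u dx = 0).


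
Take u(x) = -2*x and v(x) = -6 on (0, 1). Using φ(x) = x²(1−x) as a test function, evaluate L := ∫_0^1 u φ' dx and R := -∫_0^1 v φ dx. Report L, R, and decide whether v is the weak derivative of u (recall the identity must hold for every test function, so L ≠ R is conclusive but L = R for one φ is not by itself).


LHS = 1/6, RHS = 1/2. No, v is not the weak derivative of u.

u(x) = -2*x, classical derivative u'(x) = -2.
φ(x) = x²(1−x), so φ'(x) = x*(2 - 3*x).
Note φ(0) = φ(1) = 0, so the boundary term u·φ vanishes.
LHS = ∫_0^1 u(x) φ'(x) dx = ∫_0^1 (6*x^3 - 4*x^2) dx. Term by term:
  ∫_0^1 6*x^3 dx = 3/2;  ∫_0^1 -4*x^2 dx = -4/3.
Sum: 3/2 − 4/3 = 1/6.
So LHS = 1/6.
∫_0^1 v(x) φ(x) dx = ∫_0^1 (6*x^3 - 6*x^2) dx. Term by term:
  ∫_0^1 6*x^3 dx = 3/2;  ∫_0^1 -6*x^2 dx = -2.
Sum: 3/2 − 2 = -1/2.
So RHS = -∫_0^1 v(x) φ(x) dx = 1/2.
LHS − RHS = -1/3 ≠ 0, so the identity fails.
(For a valid weak derivative the identity must hold for EVERY test function, in particular this one. The failure shows v is NOT the weak derivative of u.)
Correct weak derivative would be u'(x) = -2.


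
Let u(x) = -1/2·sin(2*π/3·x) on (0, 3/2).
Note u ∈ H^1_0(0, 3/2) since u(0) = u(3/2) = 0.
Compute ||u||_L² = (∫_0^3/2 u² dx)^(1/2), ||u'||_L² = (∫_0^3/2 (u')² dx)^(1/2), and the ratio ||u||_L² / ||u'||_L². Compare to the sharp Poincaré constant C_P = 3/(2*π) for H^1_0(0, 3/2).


||u||_L² / ||u'||_L² = 3/(2*π) = C_P.

u(x) = -1/2·sin(2*π/3·x), so u'(x) = -π*cos(2*π*x/3)/3.
Writing u(x) = A·sin(kπx/L) with A = -1/2 and k = 1, use ∫_0^L sin²(kπx/L) dx = L/2 and ∫_0^L cos²(kπx/L) dx = L/2.
u² = 1/4·sin²(2*π/3·x) and (u')² = π^2/9·cos²(2*π/3·x), and each of sin², cos² integrates to L/2 = 3/4 over (0, 3/2).
∫_0^3/2 u² dx = 3/16, so ||u||_L² = sqrt(3)/4.
∫_0^3/2 (u')² dx = π^2/12, so ||u'||_L² = sqrt(3)*π/6.
Ratio ||u||_L² / ||u'||_L² = 3/(2*π).
Sharp Poincaré constant on H^1_0(0, 3/2) is C_P = L/π = 3/(2*π), achieved by sin(2*π/3·x).
This is the k = 1 eigenfunction (up to amplitude), so the ratio equals the sharp Poincaré constant exactly.


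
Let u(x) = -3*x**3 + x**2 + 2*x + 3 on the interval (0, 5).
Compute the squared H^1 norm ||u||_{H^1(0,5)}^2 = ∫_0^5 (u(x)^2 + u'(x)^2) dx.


||u||_{H^1}^2 = 5046605/42

The H^1 norm (squared) on an interval (0, L) is
  ||u||_{H^1}^2 = ∫_0^L u(x)^2 dx + ∫_0^L u'(x)^2 dx.
Compute u'(x) = -9*x**2 + 2*x + 2.
Then u(x)^2 = 9*x**6 - 6*x**5 - 11*x**4 - 14*x**3 + 10*x**2 + 12*x + 9 and u'(x)^2 = 81*x**4 - 36*x**3 - 32*x**2 + 8*x + 4.
Integrate each monomial from 0 to 5 using ∫_0^5 c·x^n dx = c·5^(n+1)/(n+1):
  ∫_0^5 u(x)^2 dx = ∫_0^5 (9*x^6 - 6*x^5 - 11*x^4 - 14*x^3 + 10*x^2 + 12*x + 9) dx. Term by term:
    ∫_0^5 9*x^6 dx = 703125/7;  ∫_0^5 -6*x^5 dx = -15625;  ∫_0^5 -11*x^4 dx = -6875;
    ∫_0^5 -14*x^3 dx = -4375/2;  ∫_0^5 10*x^2 dx = 1250/3;  ∫_0^5 12*x dx = 150;
    ∫_0^5 9 dx = 45.
  Sum: 703125/7 − 15625 − 6875 − 4375/2 + 1250/3 + 150 + 45 = 3207565/42.
  ∫_0^5 u'(x)^2 dx = ∫_0^5 (81*x^4 - 36*x^3 - 32*x^2 + 8*x + 4) dx. Term by term:
    ∫_0^5 81*x^4 dx = 50625;  ∫_0^5 -36*x^3 dx = -5625;  ∫_0^5 -32*x^2 dx = -4000/3;
    ∫_0^5 8*x dx = 100;  ∫_0^5 4 dx = 20.
  Sum: 50625 − 5625 − 4000/3 + 100 + 20 = 131360/3.
Adding: ||u||_{H^1}^2 = 3207565/42 + 131360/3 = 5046605/42.


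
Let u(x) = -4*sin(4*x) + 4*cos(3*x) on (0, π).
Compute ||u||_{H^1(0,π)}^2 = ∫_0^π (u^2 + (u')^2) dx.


||u||_{H^1(0,π)}^2 = -2560/7 + 216*π

u'(x) = -12*sin(3*x) - 16*cos(4*x).
Expand u² and (u')² and integrate term by term on (0, π), using: for integers n ≥ 1, ∫_0^π sin²(nx) dx = ∫_0^π cos²(nx) dx = π/2; for n ≠ n', ∫_0^π sin(nx)sin(n'x) dx = ∫_0^π cos(nx)cos(n'x) dx = 0; and by product-to-sum, ∫_0^π sin(nx)cos(n'x) dx = ½∫_0^π [sin((n+n')x) + sin((n−n')x)] dx, which is 0 when n+n' is even and 2n/(n²−n'²) when n+n' is odd (it need not vanish on (0, π)).
  u² squared terms: (-4)²·∫sin(4x)² dx = 16·π/2 = 8*π;  (4)²·∫cos(3x)² dx = 16·π/2 = 8*π.
  u² cross terms: 2·(-4)·(4)·∫sin(4x)·cos(3x) dx = -32·(8/7) = -256/7.
  So ∫_0^π u² dx = 8*π + 8*π − 256/7 = -256/7 + 16*π.
  (u')² squared terms: (-16)²·∫cos(4x)² dx = 256·π/2 = 128*π;  (-12)²·∫sin(3x)² dx = 144·π/2 = 72*π.
  (u')² cross terms: 2·(-16)·(-12)·∫cos(4x)·sin(3x) dx = 384·(-6/7) = -2304/7.
  So ∫_0^π (u')² dx = 128*π + 72*π − 2304/7 = -2304/7 + 200*π.
||u||_{H^1}^2 = (-256/7 + 16*π) + (-2304/7 + 200*π) = -2560/7 + 216*π.


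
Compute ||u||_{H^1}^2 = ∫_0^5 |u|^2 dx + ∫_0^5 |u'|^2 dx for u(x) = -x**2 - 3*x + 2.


||u||_{H^1}^2 = 4005/2

The H^1 norm (squared) on an interval (0, L) is
  ||u||_{H^1}^2 = ∫_0^L u(x)^2 dx + ∫_0^L u'(x)^2 dx.
Compute u'(x) = -2*x - 3.
Then u(x)^2 = x**4 + 6*x**3 + 5*x**2 - 12*x + 4 and u'(x)^2 = 4*x**2 + 12*x + 9.
Integrate each monomial from 0 to 5 using ∫_0^5 c·x^n dx = c·5^(n+1)/(n+1):
  ∫_0^5 u(x)^2 dx = ∫_0^5 (x^4 + 6*x^3 + 5*x^2 - 12*x + 4) dx. Term by term:
    ∫_0^5 x^4 dx = 625;  ∫_0^5 6*x^3 dx = 1875/2;  ∫_0^5 5*x^2 dx = 625/3;
    ∫_0^5 -12*x dx = -150;  ∫_0^5 4 dx = 20.
  Sum: 625 + 1875/2 + 625/3 − 150 + 20 = 9845/6.
  ∫_0^5 u'(x)^2 dx = ∫_0^5 (4*x^2 + 12*x + 9) dx. Term by term:
    ∫_0^5 4*x^2 dx = 500/3;  ∫_0^5 12*x dx = 150;  ∫_0^5 9 dx = 45.
  Sum: 500/3 + 150 + 45 = 1085/3.
Adding: ||u||_{H^1}^2 = 9845/6 + 1085/3 = 4005/2.


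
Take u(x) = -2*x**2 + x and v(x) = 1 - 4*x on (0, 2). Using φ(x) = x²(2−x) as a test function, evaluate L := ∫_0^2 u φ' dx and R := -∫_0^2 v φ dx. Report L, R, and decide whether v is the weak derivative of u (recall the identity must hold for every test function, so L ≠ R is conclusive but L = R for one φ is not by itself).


LHS = 76/15, RHS = 76/15. Yes, v = u' weakly.

u(x) = -2*x**2 + x, classical derivative u'(x) = 1 - 4*x.
φ(x) = x²(2−x), so φ'(x) = x*(4 - 3*x).
Note φ(0) = φ(2) = 0, so the boundary term u·φ vanishes.
LHS = ∫_0^2 u(x) φ'(x) dx = ∫_0^2 (6*x^4 - 11*x^3 + 4*x^2) dx. Term by term:
  ∫_0^2 6*x^4 dx = 192/5;  ∫_0^2 -11*x^3 dx = -44;  ∫_0^2 4*x^2 dx = 32/3.
Sum: 192/5 − 44 + 32/3 = 76/15.
So LHS = 76/15.
∫_0^2 v(x) φ(x) dx = ∫_0^2 (4*x^4 - 9*x^3 + 2*x^2) dx. Term by term:
  ∫_0^2 4*x^4 dx = 128/5;  ∫_0^2 -9*x^3 dx = -36;  ∫_0^2 2*x^2 dx = 16/3.
Sum: 128/5 − 36 + 16/3 = -76/15.
So RHS = -∫_0^2 v(x) φ(x) dx = 76/15.
LHS = RHS, so the identity holds for this test φ.
Moreover u is smooth here and v(x) = u'(x) = 1 - 4*x pointwise, so the identity holds for every test function. Hence v is the weak derivative of u.


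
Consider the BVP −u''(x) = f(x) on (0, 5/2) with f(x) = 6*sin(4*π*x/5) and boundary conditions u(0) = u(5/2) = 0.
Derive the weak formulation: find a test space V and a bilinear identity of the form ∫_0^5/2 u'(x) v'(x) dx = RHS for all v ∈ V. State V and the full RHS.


V = H^1_0(0, 5/2) (so v(0) = v(5/2) = 0); weak form: ∫_0^5/2 u'v' dx = ∫_0^5/2 (6*sin(4*π*x/5)) v dx for all v ∈ V.

Multiply both sides by a test function v and integrate from 0 to 5/2:
  ∫_0^5/2 −u''(x) v(x) dx = ∫_0^5/2 f(x) v(x) dx.
Integrate the LHS by parts once:
  ∫_0^5/2 −u'' v dx = −[u'(x) v(x)]_0^5/2 + ∫_0^5/2 u'(x) v'(x) dx.
Thus ∫_0^5/2 u'(x) v'(x) dx = ∫_0^5/2 f(x) v(x) dx + [u'(x) v(x)]_0^5/2.
Choose V so that boundary terms are either known or forced to vanish.
u is Dirichlet: u(0) = u(5/2) = 0. Let V = H^1_0(0, 5/2); then v(0) = v(5/2) = 0, and [u' v]_0^5/2 = 0.
Weak formulation: find u (satisfying any essential BC) such that ∫_0^5/2 u'(x) v'(x) dx = ∫_0^5/2 f v dx for all v ∈ V.
Substituting f(x) = 6*sin(4*π*x/5), the right-hand side is ∫_0^5/2 (6*sin(4*π*x/5)) v dx.


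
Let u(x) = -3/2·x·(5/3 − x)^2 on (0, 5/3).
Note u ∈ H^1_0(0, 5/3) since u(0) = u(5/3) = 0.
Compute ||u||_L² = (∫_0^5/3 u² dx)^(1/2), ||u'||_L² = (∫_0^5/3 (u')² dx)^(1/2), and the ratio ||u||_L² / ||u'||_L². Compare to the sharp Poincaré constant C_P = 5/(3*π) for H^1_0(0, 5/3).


||u||_L² / ||u'||_L² = 5*sqrt(14)/42 < C_P = 5/(3*π).

u(x) = -3/2·x·(5/3 − x)^2, so u'(x) = (5 - 9*x)*(3*x - 5)/6.
u(x) = -3/2·x·(5/3 − x)^2 vanishes at x = 0 and x = 5/3, so u ∈ H^1_0(0, 5/3). Differentiate via the product rule and integrate the resulting polynomials term by term.
  ∫_0^5/3 u² dx = ∫_0^5/3 (9*x^6/4 - 15*x^5 + 75*x^4/2 - 125*x^3/3 + 625*x^2/36) dx. Term by term:
    ∫_0^5/3 9*x^6/4 dx = 78125/6804;  ∫_0^5/3 -15*x^5 dx = -78125/1458;  ∫_0^5/3 75*x^4/2 dx = 15625/162;
    ∫_0^5/3 -125*x^3/3 dx = -78125/972;  ∫_0^5/3 625*x^2/36 dx = 78125/2916.
  Sum: 78125/6804 − 78125/1458 + 15625/162 − 78125/972 + 78125/2916 = 15625/20412.
  ∫_0^5/3 (u')² dx = ∫_0^5/3 (81*x^4/4 - 90*x^3 + 275*x^2/2 - 250*x/3 + 625/36) dx. Term by term:
    ∫_0^5/3 81*x^4/4 dx = 625/12;  ∫_0^5/3 -90*x^3 dx = -3125/18;  ∫_0^5/3 275*x^2/2 dx = 34375/162;
    ∫_0^5/3 -250*x/3 dx = -3125/27;  ∫_0^5/3 625/36 dx = 3125/108.
  Sum: 625/12 − 3125/18 + 34375/162 − 3125/27 + 3125/108 = 625/162.
∫_0^5/3 u² dx = 15625/20412, so ||u||_L² = 125*sqrt(7)/378.
∫_0^5/3 (u')² dx = 625/162, so ||u'||_L² = 25*sqrt(2)/18.
Ratio ||u||_L² / ||u'||_L² = 5*sqrt(14)/42.
Sharp Poincaré constant on H^1_0(0, 5/3) is C_P = L/π = 5/(3*π), achieved by sin(3*π/5·x).
A polynomial bump cannot attain the sharp Poincaré constant (only the first sine eigenfunction does), so the ratio is strictly less than C_P, consistent with ||u||_L² ≤ C_P ||u'||_L².


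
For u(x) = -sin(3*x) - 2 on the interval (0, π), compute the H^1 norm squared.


||u||_{H^1(0,π)}^2 = 8/3 + 9*π

u'(x) = -3*cos(3*x).
Expand u² and (u')² and integrate term by term on (0, π), using: for integers n ≥ 1, ∫_0^π sin²(nx) dx = ∫_0^π cos²(nx) dx = π/2; for n ≠ n', ∫_0^π sin(nx)sin(n'x) dx = ∫_0^π cos(nx)cos(n'x) dx = 0; and by product-to-sum, ∫_0^π sin(nx)cos(n'x) dx = ½∫_0^π [sin((n+n')x) + sin((n−n')x)] dx, which is 0 when n+n' is even and 2n/(n²−n'²) when n+n' is odd (it need not vanish on (0, π)). For the constant mode: ∫_0^π 1 dx = π, ∫_0^π cos(nx) dx = 0, ∫_0^π sin(nx) dx = (1−(−1)^n)/n.
  u² squared terms: (-2)²·∫1 dx = 4·π = 4*π;  (-1)²·∫sin(3x)² dx = 1·π/2 = π/2.
  u² cross terms: 2·(-2)·(-1)·∫1·sin(3x) dx = 4·(2/3) = 8/3.
  So ∫_0^π u² dx = 4*π + π/2 + 8/3 = 8/3 + 9*π/2.
  (u')² squared terms: (-3)²·∫cos(3x)² dx = 9·π/2 = 9*π/2.
  So ∫_0^π (u')² dx = 9*π/2.
||u||_{H^1}^2 = (8/3 + 9*π/2) + (9*π/2) = 8/3 + 9*π.


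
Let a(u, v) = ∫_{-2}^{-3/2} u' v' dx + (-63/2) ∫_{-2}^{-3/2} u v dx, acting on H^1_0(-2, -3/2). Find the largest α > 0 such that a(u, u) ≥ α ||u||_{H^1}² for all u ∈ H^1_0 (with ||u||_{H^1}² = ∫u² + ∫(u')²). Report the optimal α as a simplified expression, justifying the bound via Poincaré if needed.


α = (-63 + 8*π^2)/(2*(1 + 4*π^2))

Coercivity of a(·,·) on H^1_0(-2, -3/2) means a(u, u) ≥ α ||u||_{H^1}² for every u ∈ H^1_0.
The interval has length L = 1/2, and Poincaré/coercivity depend only on L. Here a(u, u) = ∫(u')² + (-63/2)·∫u².
Here c = -63/2 < 0 with |c| < (π/L)² = 4*π^2, so coercivity still holds. The condition a(u,u) ≥ α||u||_{H^1}² reads (1−α)∫(u')² ≥ (α−c)∫u². Any admissible α is ≤ 1 (rapidly oscillating u have ∫u²/∫(u')² → 0), and α = 1 would force 0 ≥ (1−c)∫u², impossible since c < 1; so 1−α > 0. By the sharp Poincaré inequality on H^1_0 of an interval of length L, ∫(u')² ≥ (π/L)²∫u² with equality for the first sine mode sin(π(x−x₀)/L) (x₀ the left endpoint), so the inequality holds for all u iff (1−α)(π/L)² ≥ α − c, i.e. α ≤ ((π/L)² + c)/((π/L)² + 1) = (1 + c(L/π)²)/(1 + (L/π)²). (Direct route, valid since c ≤ 0: Poincaré gives c∫u² ≥ c(L/π)²∫(u')², so a(u,u) ≥ (1 + c(L/π)²)∫(u')², while ||u||_{H^1}² ≤ (1 + (L/π)²)∫(u')²; dividing yields the same α.) With (π/L)² = 4*π^2 and c = -63/2, the largest admissible constant is α = ((π/L)² + c)/((π/L)² + 1).
Simplifying, α = (-63 + 8*π^2)/(2*(1 + 4*π^2)).


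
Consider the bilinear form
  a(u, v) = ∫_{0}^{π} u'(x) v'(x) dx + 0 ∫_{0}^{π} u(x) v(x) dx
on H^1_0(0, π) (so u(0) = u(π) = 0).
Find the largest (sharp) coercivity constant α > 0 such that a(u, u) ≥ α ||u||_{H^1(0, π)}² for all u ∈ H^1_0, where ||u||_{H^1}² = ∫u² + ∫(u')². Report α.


α = 1/2

Coercivity of a(·,·) on H^1_0(0, π) means a(u, u) ≥ α ||u||_{H^1}² for every u ∈ H^1_0.
The interval has length L = π, and Poincaré/coercivity depend only on L. Here a(u, u) = ∫(u')² + (0)·∫u².
Here c = 0, so a(u,u) = ∫(u')² alone. The condition a(u,u) ≥ α||u||_{H^1}² reads (1−α)∫(u')² ≥ (α−c)∫u². Any admissible α is ≤ 1 (rapidly oscillating u have ∫u²/∫(u')² → 0), and α = 1 would force 0 ≥ (1−c)∫u², impossible since c < 1; so 1−α > 0. By the sharp Poincaré inequality on H^1_0 of an interval of length L, ∫(u')² ≥ (π/L)²∫u² with equality for the first sine mode sin(π(x−x₀)/L) (x₀ the left endpoint), so the inequality holds for all u iff (1−α)(π/L)² ≥ α − c, i.e. α ≤ ((π/L)² + c)/((π/L)² + 1) = (1 + c(L/π)²)/(1 + (L/π)²). (Direct route, valid since c ≤ 0: Poincaré gives c∫u² ≥ c(L/π)²∫(u')², so a(u,u) ≥ (1 + c(L/π)²)∫(u')², while ||u||_{H^1}² ≤ (1 + (L/π)²)∫(u')²; dividing yields the same α.) With (π/L)² = 1 and c = 0, the largest admissible constant is α = ((π/L)² + c)/((π/L)² + 1).
Simplifying, α = 1/2.


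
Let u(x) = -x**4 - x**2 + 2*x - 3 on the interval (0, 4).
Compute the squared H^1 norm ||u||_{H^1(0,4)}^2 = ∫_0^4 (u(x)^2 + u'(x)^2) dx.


||u||_{H^1}^2 = 22726556/315

The H^1 norm (squared) on an interval (0, L) is
  ||u||_{H^1}^2 = ∫_0^L u(x)^2 dx + ∫_0^L u'(x)^2 dx.
Compute u'(x) = -4*x**3 - 2*x + 2.
Then u(x)^2 = x**8 + 2*x**6 - 4*x**5 + 7*x**4 - 4*x**3 + 10*x**2 - 12*x + 9 and u'(x)^2 = 16*x**6 + 16*x**4 - 16*x**3 + 4*x**2 - 8*x + 4.
Integrate each monomial from 0 to 4 using ∫_0^4 c·x^n dx = c·4^(n+1)/(n+1):
  ∫_0^4 u(x)^2 dx = ∫_0^4 (x^8 + 2*x^6 - 4*x^5 + 7*x^4 - 4*x^3 + 10*x^2 - 12*x + 9) dx. Term by term:
    ∫_0^4 x^8 dx = 262144/9;  ∫_0^4 2*x^6 dx = 32768/7;  ∫_0^4 -4*x^5 dx = -8192/3;
    ∫_0^4 7*x^4 dx = 7168/5;  ∫_0^4 -4*x^3 dx = -256;  ∫_0^4 10*x^2 dx = 640/3;
    ∫_0^4 -12*x dx = -96;  ∫_0^4 9 dx = 36.
  Sum: 262144/9 + 32768/7 − 8192/3 + 7168/5 − 256 + 640/3 − 96 + 36 = 10208684/315.
  ∫_0^4 u'(x)^2 dx = ∫_0^4 (16*x^6 + 16*x^4 - 16*x^3 + 4*x^2 - 8*x + 4) dx. Term by term:
    ∫_0^4 16*x^6 dx = 262144/7;  ∫_0^4 16*x^4 dx = 16384/5;  ∫_0^4 -16*x^3 dx = -1024;
    ∫_0^4 4*x^2 dx = 256/3;  ∫_0^4 -8*x dx = -64;  ∫_0^4 4 dx = 16.
  Sum: 262144/7 + 16384/5 − 1024 + 256/3 − 64 + 16 = 4172624/105.
Adding: ||u||_{H^1}^2 = 10208684/315 + 4172624/105 = 22726556/315.


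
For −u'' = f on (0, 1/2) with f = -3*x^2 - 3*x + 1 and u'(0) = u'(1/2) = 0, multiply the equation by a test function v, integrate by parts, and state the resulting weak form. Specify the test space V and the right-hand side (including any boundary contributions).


V = H^1(0, 1/2) (no boundary constraint on v; u is determined up to an additive constant); weak form: ∫_0^1/2 u'v' dx = ∫_0^1/2 (-3*x^2 - 3*x + 1) v dx for all v ∈ V.

Multiply both sides by a test function v and integrate from 0 to 1/2:
  ∫_0^1/2 −u''(x) v(x) dx = ∫_0^1/2 f(x) v(x) dx.
Integrate the LHS by parts once:
  ∫_0^1/2 −u'' v dx = −[u'(x) v(x)]_0^1/2 + ∫_0^1/2 u'(x) v'(x) dx.
Thus ∫_0^1/2 u'(x) v'(x) dx = ∫_0^1/2 f(x) v(x) dx + [u'(x) v(x)]_0^1/2.
Choose V so that boundary terms are either known or forced to vanish.
u has homogeneous Neumann: u'(0) = u'(1/2) = 0. So [u' v]_0^1/2 = 0·v(1/2) − 0·v(0) = 0 for any v; take V = H^1(0, 1/2).
Weak formulation: find u (satisfying any essential BC) such that ∫_0^1/2 u'(x) v'(x) dx = ∫_0^1/2 f v dx for all v ∈ V (homogeneous Neumann, so boundary terms vanish).
Substituting f(x) = -3*x^2 - 3*x + 1, the right-hand side is ∫_0^1/2 (-3*x^2 - 3*x + 1) v dx.
Compatibility check (pure Neumann): taking v ≡ 1 ∈ V gives 0 = ∫_0^1/2 f dx + (0) − (0), i.e. ∫_0^1/2 f dx must equal u'(0) − u'(1/2) = 0. Indeed ∫_0^1/2 (-3*x^2 - 3*x + 1) dx = 0, so the data are compatible. The solution is then unique only up to an additive constant (fix it e.g. by requiring ∫_0^1/2 u dx = 0).


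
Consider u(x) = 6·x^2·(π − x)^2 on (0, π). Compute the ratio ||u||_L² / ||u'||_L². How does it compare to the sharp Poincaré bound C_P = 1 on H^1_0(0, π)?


||u||_L² / ||u'||_L² = sqrt(3)*π/6 < C_P = 1.

u(x) = 6·x^2·(π − x)^2, so u'(x) = 12*x*(x - π)*(2*x - π).
u(x) = 6·x^2·(π − x)^2 vanishes at x = 0 and x = π, so u ∈ H^1_0(0, π). Differentiate via the product rule and integrate the resulting polynomials term by term.
  ∫_0^π u² dx = ∫_0^π (36*x^8 - 144*π*x^7 + 216*π^2*x^6 - 144*π^3*x^5 + 36*π^4*x^4) dx. Term by term:
    ∫_0^π 36*x^8 dx = 4*π^9;  ∫_0^π -144*π*x^7 dx = -18*π^9;  ∫_0^π 216*π^2*x^6 dx = 216*π^9/7;
    ∫_0^π -144*π^3*x^5 dx = -24*π^9;  ∫_0^π 36*π^4*x^4 dx = 36*π^9/5.
  Sum: 4*π^9 − 18*π^9 + 216*π^9/7 − 24*π^9 + 36*π^9/5 = 2*π^9/35.
  ∫_0^π (u')² dx = ∫_0^π (576*x^6 - 1728*π*x^5 + 1872*π^2*x^4 - 864*π^3*x^3 + 144*π^4*x^2) dx. Term by term:
    ∫_0^π 576*x^6 dx = 576*π^7/7;  ∫_0^π -1728*π*x^5 dx = -288*π^7;  ∫_0^π 1872*π^2*x^4 dx = 1872*π^7/5;
    ∫_0^π -864*π^3*x^3 dx = -216*π^7;  ∫_0^π 144*π^4*x^2 dx = 48*π^7.
  Sum: 576*π^7/7 − 288*π^7 + 1872*π^7/5 − 216*π^7 + 48*π^7 = 24*π^7/35.
∫_0^π u² dx = 2*π^9/35, so ||u||_L² = sqrt(70)*π^(9/2)/35.
∫_0^π (u')² dx = 24*π^7/35, so ||u'||_L² = 2*sqrt(210)*π^(7/2)/35.
Ratio ||u||_L² / ||u'||_L² = sqrt(3)*π/6.
Sharp Poincaré constant on H^1_0(0, π) is C_P = L/π = 1, achieved by sin(x).
A polynomial bump cannot attain the sharp Poincaré constant (only the first sine eigenfunction does), so the ratio is strictly less than C_P, consistent with ||u||_L² ≤ C_P ||u'||_L².


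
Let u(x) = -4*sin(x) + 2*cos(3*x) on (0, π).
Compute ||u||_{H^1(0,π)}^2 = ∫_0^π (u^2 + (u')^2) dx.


||u||_{H^1(0,π)}^2 = 36*π

u'(x) = -6*sin(3*x) - 4*cos(x).
Expand u² and (u')² and integrate term by term on (0, π), using: for integers n ≥ 1, ∫_0^π sin²(nx) dx = ∫_0^π cos²(nx) dx = π/2; for n ≠ n', ∫_0^π sin(nx)sin(n'x) dx = ∫_0^π cos(nx)cos(n'x) dx = 0; and by product-to-sum, ∫_0^π sin(nx)cos(n'x) dx = ½∫_0^π [sin((n+n')x) + sin((n−n')x)] dx, which is 0 when n+n' is even and 2n/(n²−n'²) when n+n' is odd (it need not vanish on (0, π)).
  u² squared terms: (-4)²·∫sin(x)² dx = 16·π/2 = 8*π;  (2)²·∫cos(3x)² dx = 4·π/2 = 2*π.
  u² cross terms: 2·(-4)·(2)·∫sin(x)·cos(3x) dx = -16·(0) = 0.
  So ∫_0^π u² dx = 8*π + 2*π + 0 = 10*π.
  (u')² squared terms: (-6)²·∫sin(3x)² dx = 36·π/2 = 18*π;  (-4)²·∫cos(x)² dx = 16·π/2 = 8*π.
  (u')² cross terms: 2·(-6)·(-4)·∫sin(3x)·cos(x) dx = 48·(0) = 0.
  So ∫_0^π (u')² dx = 18*π + 8*π + 0 = 26*π.
||u||_{H^1}^2 = (10*π) + (26*π) = 36*π.


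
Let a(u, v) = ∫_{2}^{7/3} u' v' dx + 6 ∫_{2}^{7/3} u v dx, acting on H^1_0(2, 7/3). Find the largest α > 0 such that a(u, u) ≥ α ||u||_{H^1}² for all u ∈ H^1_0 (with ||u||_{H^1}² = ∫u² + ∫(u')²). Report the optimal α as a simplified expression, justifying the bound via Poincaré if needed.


α = 1

Coercivity of a(·,·) on H^1_0(2, 7/3) means a(u, u) ≥ α ||u||_{H^1}² for every u ∈ H^1_0.
The interval has length L = 1/3, and Poincaré/coercivity depend only on L. Here a(u, u) = ∫(u')² + (6)·∫u².
Here c = 6 ≥ 1, so a(u,u) = ∫(u')² + c∫u² ≥ ∫(u')² + ∫u² = ||u||_{H^1}², i.e. α = 1 works. No larger α is possible: a(u,u) ≥ α||u||_{H^1}² means (1−α)∫(u')² ≥ (α−c)∫u², and for the modes u_n = sin(nπ(x−x₀)/L) (x₀ the left endpoint) one has ∫u_n²/∫(u_n')² = (L/(nπ))² → 0, so a(u_n,u_n)/||u_n||_{H^1}² → 1. Hence the optimal constant is α = 1.
Therefore α = 1.


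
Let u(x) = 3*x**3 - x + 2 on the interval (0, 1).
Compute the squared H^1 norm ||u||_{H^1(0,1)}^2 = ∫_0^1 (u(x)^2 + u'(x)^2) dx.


||u||_{H^1}^2 = 349/21

The H^1 norm (squared) on an interval (0, L) is
  ||u||_{H^1}^2 = ∫_0^L u(x)^2 dx + ∫_0^L u'(x)^2 dx.
Compute u'(x) = 9*x**2 - 1.
Then u(x)^2 = 9*x**6 - 6*x**4 + 12*x**3 + x**2 - 4*x + 4 and u'(x)^2 = 81*x**4 - 18*x**2 + 1.
Integrate each monomial from 0 to 1 using ∫_0^1 c·x^n dx = c·1^(n+1)/(n+1):
  ∫_0^1 u(x)^2 dx = ∫_0^1 (9*x^6 - 6*x^4 + 12*x^3 + x^2 - 4*x + 4) dx. Term by term:
    ∫_0^1 9*x^6 dx = 9/7;  ∫_0^1 -6*x^4 dx = -6/5;  ∫_0^1 12*x^3 dx = 3;
    ∫_0^1 x^2 dx = 1/3;  ∫_0^1 -4*x dx = -2;  ∫_0^1 4 dx = 4.
  Sum: 9/7 − 6/5 + 3 + 1/3 − 2 + 4 = 569/105.
  ∫_0^1 u'(x)^2 dx = ∫_0^1 (81*x^4 - 18*x^2 + 1) dx. Term by term:
    ∫_0^1 81*x^4 dx = 81/5;  ∫_0^1 -18*x^2 dx = -6;  ∫_0^1 1 dx = 1.
  Sum: 81/5 − 6 + 1 = 56/5.
Adding: ||u||_{H^1}^2 = 569/105 + 56/5 = 349/21.


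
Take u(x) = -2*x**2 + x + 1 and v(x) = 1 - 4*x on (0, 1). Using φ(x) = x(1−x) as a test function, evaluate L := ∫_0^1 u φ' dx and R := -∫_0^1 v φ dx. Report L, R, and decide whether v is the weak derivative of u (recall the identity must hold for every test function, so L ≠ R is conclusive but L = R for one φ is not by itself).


LHS = 1/6, RHS = 1/6. Yes, v = u' weakly.

u(x) = -2*x**2 + x + 1, classical derivative u'(x) = 1 - 4*x.
φ(x) = x(1−x), so φ'(x) = 1 - 2*x.
Note φ(0) = φ(1) = 0, so the boundary term u·φ vanishes.
LHS = ∫_0^1 u(x) φ'(x) dx = ∫_0^1 (4*x^3 - 4*x^2 - x + 1) dx. Term by term:
  ∫_0^1 4*x^3 dx = 1;  ∫_0^1 -4*x^2 dx = -4/3;  ∫_0^1 -x dx = -1/2;
  ∫_0^1 1 dx = 1.
Sum: 1 − 4/3 − 1/2 + 1 = 1/6.
So LHS = 1/6.
∫_0^1 v(x) φ(x) dx = ∫_0^1 (4*x^3 - 5*x^2 + x) dx. Term by term:
  ∫_0^1 4*x^3 dx = 1;  ∫_0^1 -5*x^2 dx = -5/3;  ∫_0^1 x dx = 1/2.
Sum: 1 − 5/3 + 1/2 = -1/6.
So RHS = -∫_0^1 v(x) φ(x) dx = 1/6.
LHS = RHS, so the identity holds for this test φ.
Moreover u is smooth here and v(x) = u'(x) = 1 - 4*x pointwise, so the identity holds for every test function. Hence v is the weak derivative of u.


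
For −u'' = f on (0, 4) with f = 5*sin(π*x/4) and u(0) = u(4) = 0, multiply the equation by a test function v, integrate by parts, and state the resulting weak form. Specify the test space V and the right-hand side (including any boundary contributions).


V = H^1_0(0, 4) (so v(0) = v(4) = 0); weak form: ∫_0^4 u'v' dx = ∫_0^4 (5*sin(π*x/4)) v dx for all v ∈ V.

Multiply both sides by a test function v and integrate from 0 to 4:
  ∫_0^4 −u''(x) v(x) dx = ∫_0^4 f(x) v(x) dx.
Integrate the LHS by parts once:
  ∫_0^4 −u'' v dx = −[u'(x) v(x)]_0^4 + ∫_0^4 u'(x) v'(x) dx.
Thus ∫_0^4 u'(x) v'(x) dx = ∫_0^4 f(x) v(x) dx + [u'(x) v(x)]_0^4.
Choose V so that boundary terms are either known or forced to vanish.
u is Dirichlet: u(0) = u(4) = 0. Let V = H^1_0(0, 4); then v(0) = v(4) = 0, and [u' v]_0^4 = 0.
Weak formulation: find u (satisfying any essential BC) such that ∫_0^4 u'(x) v'(x) dx = ∫_0^4 f v dx for all v ∈ V.
Substituting f(x) = 5*sin(π*x/4), the right-hand side is ∫_0^4 (5*sin(π*x/4)) v dx.


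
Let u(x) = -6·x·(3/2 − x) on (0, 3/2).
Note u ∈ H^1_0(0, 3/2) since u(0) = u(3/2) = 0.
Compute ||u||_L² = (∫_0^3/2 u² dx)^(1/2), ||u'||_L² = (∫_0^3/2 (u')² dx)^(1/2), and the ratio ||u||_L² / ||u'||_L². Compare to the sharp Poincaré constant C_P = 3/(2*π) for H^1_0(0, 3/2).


||u||_L² / ||u'||_L² = 3*sqrt(10)/20 < C_P = 3/(2*π).

u(x) = -6·x·(3/2 − x), so u'(x) = 12*x - 9.
u(x) = -6·x·(3/2 − x) vanishes at x = 0 and x = 3/2, so u ∈ H^1_0(0, 3/2). Differentiate via the product rule and integrate the resulting polynomials term by term.
  ∫_0^3/2 u² dx = ∫_0^3/2 (36*x^4 - 108*x^3 + 81*x^2) dx. Term by term:
    ∫_0^3/2 36*x^4 dx = 2187/40;  ∫_0^3/2 -108*x^3 dx = -2187/16;  ∫_0^3/2 81*x^2 dx = 729/8.
  Sum: 2187/40 − 2187/16 + 729/8 = 729/80.
  ∫_0^3/2 (u')² dx = ∫_0^3/2 (144*x^2 - 216*x + 81) dx. Term by term:
    ∫_0^3/2 144*x^2 dx = 162;  ∫_0^3/2 -216*x dx = -243;  ∫_0^3/2 81 dx = 243/2.
  Sum: 162 − 243 + 243/2 = 81/2.
∫_0^3/2 u² dx = 729/80, so ||u||_L² = 27*sqrt(5)/20.
∫_0^3/2 (u')² dx = 81/2, so ||u'||_L² = 9*sqrt(2)/2.
Ratio ||u||_L² / ||u'||_L² = 3*sqrt(10)/20.
Sharp Poincaré constant on H^1_0(0, 3/2) is C_P = L/π = 3/(2*π), achieved by sin(2*π/3·x).
A polynomial bump cannot attain the sharp Poincaré constant (only the first sine eigenfunction does), so the ratio is strictly less than C_P, consistent with ||u||_L² ≤ C_P ||u'||_L².
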